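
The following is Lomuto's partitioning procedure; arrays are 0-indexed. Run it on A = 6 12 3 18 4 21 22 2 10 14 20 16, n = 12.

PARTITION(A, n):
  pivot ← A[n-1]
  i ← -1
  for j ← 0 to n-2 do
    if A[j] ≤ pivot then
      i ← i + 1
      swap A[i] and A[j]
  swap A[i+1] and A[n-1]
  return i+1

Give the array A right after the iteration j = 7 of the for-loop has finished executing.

6 12 3 4 2 21 22 18 10 14 20 16

pivot=16, i=-1
j=0: 6≤16, i=0, swap(0,0) ⇒ 6 12 3 18 4 21 22 2 10 14 20 16
j=1: 12≤16, i=1, swap(1,1) ⇒ 6 12 3 18 4 21 22 2 10 14 20 16
j=2: 3≤16, i=2, swap(2,2) ⇒ 6 12 3 18 4 21 22 2 10 14 20 16
j=3: 18>16, skip
j=4: 4≤16, i=3, swap(3,4) ⇒ 6 12 3 4 18 21 22 2 10 14 20 16
j=5: 21>16, skip
j=6: 22>16, skip
j=7: 2≤16, i=4, swap(4,7) ⇒ 6 12 3 4 2 21 22 18 10 14 20 16
(after j=7) A = 6 12 3 4 2 21 22 18 10 14 20 16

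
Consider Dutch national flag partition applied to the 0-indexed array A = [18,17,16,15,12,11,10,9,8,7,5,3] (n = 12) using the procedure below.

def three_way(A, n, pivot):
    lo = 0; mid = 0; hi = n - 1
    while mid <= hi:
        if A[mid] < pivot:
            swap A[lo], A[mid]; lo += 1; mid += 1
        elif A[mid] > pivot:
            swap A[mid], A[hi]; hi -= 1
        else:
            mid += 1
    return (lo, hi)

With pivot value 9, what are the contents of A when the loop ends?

lo=0 mid=0 hi=11
18>9: swap(0,11), hi=10 ⇒ [3,17,16,15,12,11,10,9,8,7,5,18]
3<9: swap(0,0), lo=1 mid=1 ⇒ [3,17,16,15,12,11,10,9,8,7,5,18]
17>9: swap(1,10), hi=9 ⇒ [3,5,16,15,12,11,10,9,8,7,17,18]
5<9: swap(1,1), lo=2 mid=2 ⇒ [3,5,16,15,12,11,10,9,8,7,17,18]
16>9: swap(2,9), hi=8 ⇒ [3,5,7,15,12,11,10,9,8,16,17,18]
7<9: swap(2,2), lo=3 mid=3 ⇒ [3,5,7,15,12,11,10,9,8,16,17,18]
15>9: swap(3,8), hi=7 ⇒ [3,5,7,8,12,11,10,9,15,16,17,18]
8<9: swap(3,3), lo=4 mid=4 ⇒ [3,5,7,8,12,11,10,9,15,16,17,18]
12>9: swap(4,7), hi=6 ⇒ [3,5,7,8,9,11,10,12,15,16,17,18]
9=9: mid=5
11>9: swap(5,6), hi=5 ⇒ [3,5,7,8,9,10,11,12,15,16,17,18]
10>9: swap(5,5), hi=4 ⇒ [3,5,7,8,9,10,11,12,15,16,17,18]
done. lo=4 hi=4; A=[3,5,7,8,9,10,11,12,15,16,17,18]

[3,5,7,8,9,10,11,12,15,16,17,18]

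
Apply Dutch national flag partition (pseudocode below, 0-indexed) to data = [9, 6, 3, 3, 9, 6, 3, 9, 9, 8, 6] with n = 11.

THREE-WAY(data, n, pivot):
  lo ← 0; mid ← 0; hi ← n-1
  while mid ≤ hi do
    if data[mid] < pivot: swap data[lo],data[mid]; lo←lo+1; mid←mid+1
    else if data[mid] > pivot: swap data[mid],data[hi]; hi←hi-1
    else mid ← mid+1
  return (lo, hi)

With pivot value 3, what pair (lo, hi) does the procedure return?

lo=0 mid=0 hi=10
9>3: swap(0,10), hi=9 ⇒ [6, 6, 3, 3, 9, 6, 3, 9, 9, 8, 9]
6>3: swap(0,9), hi=8 ⇒ [8, 6, 3, 3, 9, 6, 3, 9, 9, 6, 9]
8>3: swap(0,8), hi=7 ⇒ [9, 6, 3, 3, 9, 6, 3, 9, 8, 6, 9]
9>3: swap(0,7), hi=6 ⇒ [9, 6, 3, 3, 9, 6, 3, 9, 8, 6, 9]
9>3: swap(0,6), hi=5 ⇒ [3, 6, 3, 3, 9, 6, 9, 9, 8, 6, 9]
3=3: mid=1
6>3: swap(1,5), hi=4 ⇒ [3, 6, 3, 3, 9, 6, 9, 9, 8, 6, 9]
6>3: swap(1,4), hi=3 ⇒ [3, 9, 3, 3, 6, 6, 9, 9, 8, 6, 9]
9>3: swap(1,3), hi=2 ⇒ [3, 3, 3, 9, 6, 6, 9, 9, 8, 6, 9]
3=3: mid=2
3=3: mid=3
done. lo=0 hi=2; data=[3, 3, 3, 9, 6, 6, 9, 9, 8, 6, 9]

(0, 2)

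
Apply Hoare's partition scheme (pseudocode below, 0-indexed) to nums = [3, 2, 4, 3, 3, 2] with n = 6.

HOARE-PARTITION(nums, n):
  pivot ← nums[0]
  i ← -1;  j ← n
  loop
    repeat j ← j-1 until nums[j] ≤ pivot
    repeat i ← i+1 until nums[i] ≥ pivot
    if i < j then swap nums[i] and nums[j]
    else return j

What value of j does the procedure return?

3

pivot = nums[0] = 3; i = -1, j = 6
j→5 (nums[5]=2≤3), i→0 (nums[0]=3≥3); i<j, swap → [2, 2, 4, 3, 3, 3]
j→4 (nums[4]=3≤3), i→2 (nums[2]=4≥3); i<j, swap → [2, 2, 3, 3, 4, 3]
j→3, i→3; i≥j, return j=3. nums = [2, 2, 3, 3, 4, 3]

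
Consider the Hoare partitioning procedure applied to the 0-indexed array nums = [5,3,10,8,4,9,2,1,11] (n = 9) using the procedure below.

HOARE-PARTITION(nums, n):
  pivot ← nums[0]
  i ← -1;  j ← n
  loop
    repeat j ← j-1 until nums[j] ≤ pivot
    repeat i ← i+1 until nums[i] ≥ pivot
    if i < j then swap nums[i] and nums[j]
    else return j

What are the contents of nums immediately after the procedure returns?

[1,3,2,4,8,9,10,5,11]

pivot=5
j stops at 7 (1), i stops at 0 (5); swap ⇒ [1,3,10,8,4,9,2,5,11]
j stops at 6 (2), i stops at 2 (10); swap ⇒ [1,3,2,8,4,9,10,5,11]
j stops at 4 (4), i stops at 3 (8); swap ⇒ [1,3,2,4,8,9,10,5,11]
j stops at 3, i stops at 4; i≥j ⇒ return 3. nums=[1,3,2,4,8,9,10,5,11]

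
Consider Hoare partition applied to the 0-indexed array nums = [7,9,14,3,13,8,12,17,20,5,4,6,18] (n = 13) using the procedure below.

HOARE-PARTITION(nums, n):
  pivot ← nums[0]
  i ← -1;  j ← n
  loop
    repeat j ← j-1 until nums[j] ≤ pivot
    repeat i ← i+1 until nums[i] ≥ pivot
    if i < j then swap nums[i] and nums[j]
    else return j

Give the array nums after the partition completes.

pivot = nums[0] = 7; i = -1, j = 13
j→11 (nums[11]=6≤7), i→0 (nums[0]=7≥7); i<j, swap → [6,9,14,3,13,8,12,17,20,5,4,7,18]
j→10 (nums[10]=4≤7), i→1 (nums[1]=9≥7); i<j, swap → [6,4,14,3,13,8,12,17,20,5,9,7,18]
j→9 (nums[9]=5≤7), i→2 (nums[2]=14≥7); i<j, swap → [6,4,5,3,13,8,12,17,20,14,9,7,18]
j→3, i→4; i≥j, return j=3. nums = [6,4,5,3,13,8,12,17,20,14,9,7,18]

[6,4,5,3,13,8,12,17,20,14,9,7,18]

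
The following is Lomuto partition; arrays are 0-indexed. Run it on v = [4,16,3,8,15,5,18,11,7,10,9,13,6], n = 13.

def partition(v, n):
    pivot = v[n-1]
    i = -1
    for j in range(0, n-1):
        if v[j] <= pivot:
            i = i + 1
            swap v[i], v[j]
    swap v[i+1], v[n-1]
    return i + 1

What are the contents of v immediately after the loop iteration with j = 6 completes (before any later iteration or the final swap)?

pivot = v[12] = 6; i = -1
j=0: v[0]=4 ≤ 6 → i=0, swap v[0],v[0] (no change) → [4,16,3,8,15,5,18,11,7,10,9,13,6]
j=1: v[1]=16 > 6 → no swap
j=2: v[2]=3 ≤ 6 → i=1, swap v[1],v[2] → [4,3,16,8,15,5,18,11,7,10,9,13,6]
j=3: v[3]=8 > 6 → no swap
j=4: v[4]=15 > 6 → no swap
j=5: v[5]=5 ≤ 6 → i=2, swap v[2],v[5] → [4,3,5,8,15,16,18,11,7,10,9,13,6]
j=6: v[6]=18 > 6 → no swap
(after j=6) v = [4,3,5,8,15,16,18,11,7,10,9,13,6]

[4,3,5,8,15,16,18,11,7,10,9,13,6]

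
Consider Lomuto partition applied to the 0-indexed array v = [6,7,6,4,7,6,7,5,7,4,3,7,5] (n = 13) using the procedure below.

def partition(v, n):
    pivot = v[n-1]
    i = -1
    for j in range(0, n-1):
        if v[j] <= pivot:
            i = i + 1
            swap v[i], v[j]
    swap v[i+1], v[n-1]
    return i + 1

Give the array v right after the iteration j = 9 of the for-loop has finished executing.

pivot = v[12] = 5; i = -1
j=0: v[0]=6 > 5 → no swap
j=1: v[1]=7 > 5 → no swap
j=2: v[2]=6 > 5 → no swap
j=3: v[3]=4 ≤ 5 → i=0, swap v[0],v[3] → [4,7,6,6,7,6,7,5,7,4,3,7,5]
j=4: v[4]=7 > 5 → no swap
j=5: v[5]=6 > 5 → no swap
j=6: v[6]=7 > 5 → no swap
j=7: v[7]=5 ≤ 5 → i=1, swap v[1],v[7] → [4,5,6,6,7,6,7,7,7,4,3,7,5]
j=8: v[8]=7 > 5 → no swap
j=9: v[9]=4 ≤ 5 → i=2, swap v[2],v[9] → [4,5,4,6,7,6,7,7,7,6,3,7,5]
(after j=9) v = [4,5,4,6,7,6,7,7,7,6,3,7,5]

[4,5,4,6,7,6,7,7,7,6,3,7,5]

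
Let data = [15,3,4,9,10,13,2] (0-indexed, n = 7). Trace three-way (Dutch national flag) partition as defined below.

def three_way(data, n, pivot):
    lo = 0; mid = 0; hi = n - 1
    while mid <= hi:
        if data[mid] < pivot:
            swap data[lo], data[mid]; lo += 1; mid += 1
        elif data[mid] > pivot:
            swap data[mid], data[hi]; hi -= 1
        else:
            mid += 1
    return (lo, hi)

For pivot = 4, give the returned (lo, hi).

lo=0 mid=0 hi=6
15>4: swap(0,6), hi=5 ⇒ [2,3,4,9,10,13,15]
2<4: swap(0,0), lo=1 mid=1 ⇒ [2,3,4,9,10,13,15]
3<4: swap(1,1), lo=2 mid=2 ⇒ [2,3,4,9,10,13,15]
4=4: mid=3
9>4: swap(3,5), hi=4 ⇒ [2,3,4,13,10,9,15]
13>4: swap(3,4), hi=3 ⇒ [2,3,4,10,13,9,15]
10>4: swap(3,3), hi=2 ⇒ [2,3,4,10,13,9,15]
done. lo=2 hi=2; data=[2,3,4,10,13,9,15]

(2, 2)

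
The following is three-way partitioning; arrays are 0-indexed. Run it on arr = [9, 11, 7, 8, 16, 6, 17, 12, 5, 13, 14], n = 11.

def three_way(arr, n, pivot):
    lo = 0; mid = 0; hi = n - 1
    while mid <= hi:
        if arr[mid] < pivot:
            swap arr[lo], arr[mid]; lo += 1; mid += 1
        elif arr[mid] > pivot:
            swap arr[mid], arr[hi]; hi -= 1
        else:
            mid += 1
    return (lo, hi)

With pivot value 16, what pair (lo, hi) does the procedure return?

pivot = 16; lo=0, mid=0, hi=10
arr[mid]=9<16: swap arr[0],arr[0]; lo=1,mid=1 → [9, 11, 7, 8, 16, 6, 17, 12, 5, 13, 14]
arr[mid]=11<16: swap arr[1],arr[1]; lo=2,mid=2 → [9, 11, 7, 8, 16, 6, 17, 12, 5, 13, 14]
arr[mid]=7<16: swap arr[2],arr[2]; lo=3,mid=3 → [9, 11, 7, 8, 16, 6, 17, 12, 5, 13, 14]
arr[mid]=8<16: swap arr[3],arr[3]; lo=4,mid=4 → [9, 11, 7, 8, 16, 6, 17, 12, 5, 13, 14]
arr[mid]=16=16: mid=5
arr[mid]=6<16: swap arr[4],arr[5]; lo=5,mid=6 → [9, 11, 7, 8, 6, 16, 17, 12, 5, 13, 14]
arr[mid]=17>16: swap arr[6],arr[10]; hi=9 → [9, 11, 7, 8, 6, 16, 14, 12, 5, 13, 17]
arr[mid]=14<16: swap arr[5],arr[6]; lo=6,mid=7 → [9, 11, 7, 8, 6, 14, 16, 12, 5, 13, 17]
arr[mid]=12<16: swap arr[6],arr[7]; lo=7,mid=8 → [9, 11, 7, 8, 6, 14, 12, 16, 5, 13, 17]
arr[mid]=5<16: swap arr[7],arr[8]; lo=8,mid=9 → [9, 11, 7, 8, 6, 14, 12, 5, 16, 13, 17]
arr[mid]=13<16: swap arr[8],arr[9]; lo=9,mid=10 → [9, 11, 7, 8, 6, 14, 12, 5, 13, 16, 17]
end: lo=9, hi=9; arr = [9, 11, 7, 8, 6, 14, 12, 5, 13, 16, 17]

(9, 9)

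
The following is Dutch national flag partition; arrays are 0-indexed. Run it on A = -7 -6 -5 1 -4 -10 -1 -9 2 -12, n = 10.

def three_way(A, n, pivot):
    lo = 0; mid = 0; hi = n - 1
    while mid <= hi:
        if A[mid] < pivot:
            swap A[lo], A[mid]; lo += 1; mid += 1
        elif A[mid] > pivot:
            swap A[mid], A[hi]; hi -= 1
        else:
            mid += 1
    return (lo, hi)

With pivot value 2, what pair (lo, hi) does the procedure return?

(9, 9)

lo=0 mid=0 hi=9
-7<2: swap(0,0), lo=1 mid=1 ⇒ -7 -6 -5 1 -4 -10 -1 -9 2 -12
-6<2: swap(1,1), lo=2 mid=2 ⇒ -7 -6 -5 1 -4 -10 -1 -9 2 -12
-5<2: swap(2,2), lo=3 mid=3 ⇒ -7 -6 -5 1 -4 -10 -1 -9 2 -12
1<2: swap(3,3), lo=4 mid=4 ⇒ -7 -6 -5 1 -4 -10 -1 -9 2 -12
-4<2: swap(4,4), lo=5 mid=5 ⇒ -7 -6 -5 1 -4 -10 -1 -9 2 -12
-10<2: swap(5,5), lo=6 mid=6 ⇒ -7 -6 -5 1 -4 -10 -1 -9 2 -12
-1<2: swap(6,6), lo=7 mid=7 ⇒ -7 -6 -5 1 -4 -10 -1 -9 2 -12
-9<2: swap(7,7), lo=8 mid=8 ⇒ -7 -6 -5 1 -4 -10 -1 -9 2 -12
2=2: mid=9
-12<2: swap(8,9), lo=9 mid=10 ⇒ -7 -6 -5 1 -4 -10 -1 -9 -12 2
done. lo=9 hi=9; A=-7 -6 -5 1 -4 -10 -1 -9 -12 2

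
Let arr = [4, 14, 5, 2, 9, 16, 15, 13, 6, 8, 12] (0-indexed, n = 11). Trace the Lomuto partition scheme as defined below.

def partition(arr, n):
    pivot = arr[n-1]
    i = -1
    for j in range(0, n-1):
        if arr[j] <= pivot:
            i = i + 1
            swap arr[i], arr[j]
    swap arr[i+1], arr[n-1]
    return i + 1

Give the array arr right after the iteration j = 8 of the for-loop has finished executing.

[4, 5, 2, 9, 6, 16, 15, 13, 14, 8, 12]

pivot = arr[10] = 12; i = -1
j=0: arr[0]=4 ≤ 12 → i=0, swap arr[0],arr[0] (no change) → [4, 14, 5, 2, 9, 16, 15, 13, 6, 8, 12]
j=1: arr[1]=14 > 12 → no swap
j=2: arr[2]=5 ≤ 12 → i=1, swap arr[1],arr[2] → [4, 5, 14, 2, 9, 16, 15, 13, 6, 8, 12]
j=3: arr[3]=2 ≤ 12 → i=2, swap arr[2],arr[3] → [4, 5, 2, 14, 9, 16, 15, 13, 6, 8, 12]
j=4: arr[4]=9 ≤ 12 → i=3, swap arr[3],arr[4] → [4, 5, 2, 9, 14, 16, 15, 13, 6, 8, 12]
j=5: arr[5]=16 > 12 → no swap
j=6: arr[6]=15 > 12 → no swap
j=7: arr[7]=13 > 12 → no swap
j=8: arr[8]=6 ≤ 12 → i=4, swap arr[4],arr[8] → [4, 5, 2, 9, 6, 16, 15, 13, 14, 8, 12]
(after j=8) arr = [4, 5, 2, 9, 6, 16, 15, 13, 14, 8, 12]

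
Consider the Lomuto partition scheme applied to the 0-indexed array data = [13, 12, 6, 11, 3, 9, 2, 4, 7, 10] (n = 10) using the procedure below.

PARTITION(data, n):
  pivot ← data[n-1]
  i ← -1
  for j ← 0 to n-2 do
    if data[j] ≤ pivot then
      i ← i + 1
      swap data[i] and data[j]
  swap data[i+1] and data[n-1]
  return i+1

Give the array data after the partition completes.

pivot=10, i=-1
j=0: 13>10, skip
j=1: 12>10, skip
j=2: 6≤10, i=0, swap(0,2) ⇒ [6, 12, 13, 11, 3, 9, 2, 4, 7, 10]
j=3: 11>10, skip
j=4: 3≤10, i=1, swap(1,4) ⇒ [6, 3, 13, 11, 12, 9, 2, 4, 7, 10]
j=5: 9≤10, i=2, swap(2,5) ⇒ [6, 3, 9, 11, 12, 13, 2, 4, 7, 10]
j=6: 2≤10, i=3, swap(3,6) ⇒ [6, 3, 9, 2, 12, 13, 11, 4, 7, 10]
j=7: 4≤10, i=4, swap(4,7) ⇒ [6, 3, 9, 2, 4, 13, 11, 12, 7, 10]
j=8: 7≤10, i=5, swap(5,8) ⇒ [6, 3, 9, 2, 4, 7, 11, 12, 13, 10]
swap(6,9) ⇒ [6, 3, 9, 2, 4, 7, 10, 12, 13, 11]; return 6

[6, 3, 9, 2, 4, 7, 10, 12, 13, 11]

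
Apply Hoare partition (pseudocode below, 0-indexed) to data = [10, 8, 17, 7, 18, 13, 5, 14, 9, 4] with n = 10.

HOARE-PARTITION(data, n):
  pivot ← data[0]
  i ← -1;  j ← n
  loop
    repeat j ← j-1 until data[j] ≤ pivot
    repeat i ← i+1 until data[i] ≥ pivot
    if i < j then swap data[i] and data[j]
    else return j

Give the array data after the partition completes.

pivot=10
j stops at 9 (4), i stops at 0 (10); swap ⇒ [4, 8, 17, 7, 18, 13, 5, 14, 9, 10]
j stops at 8 (9), i stops at 2 (17); swap ⇒ [4, 8, 9, 7, 18, 13, 5, 14, 17, 10]
j stops at 6 (5), i stops at 4 (18); swap ⇒ [4, 8, 9, 7, 5, 13, 18, 14, 17, 10]
j stops at 4, i stops at 5; i≥j ⇒ return 4. data=[4, 8, 9, 7, 5, 13, 18, 14, 17, 10]

[4, 8, 9, 7, 5, 13, 18, 14, 17, 10]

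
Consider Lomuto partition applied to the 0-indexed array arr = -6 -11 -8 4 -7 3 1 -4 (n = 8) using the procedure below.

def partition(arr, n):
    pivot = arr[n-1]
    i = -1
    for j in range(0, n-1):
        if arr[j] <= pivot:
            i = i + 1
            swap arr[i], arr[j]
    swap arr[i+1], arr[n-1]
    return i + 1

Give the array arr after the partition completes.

-6 -11 -8 -7 -4 3 1 4

pivot=-4, i=-1
j=0: -6≤-4, i=0, swap(0,0) ⇒ -6 -11 -8 4 -7 3 1 -4
j=1: -11≤-4, i=1, swap(1,1) ⇒ -6 -11 -8 4 -7 3 1 -4
j=2: -8≤-4, i=2, swap(2,2) ⇒ -6 -11 -8 4 -7 3 1 -4
j=3: 4>-4, skip
j=4: -7≤-4, i=3, swap(3,4) ⇒ -6 -11 -8 -7 4 3 1 -4
j=5: 3>-4, skip
j=6: 1>-4, skip
swap(4,7) ⇒ -6 -11 -8 -7 -4 3 1 4; return 4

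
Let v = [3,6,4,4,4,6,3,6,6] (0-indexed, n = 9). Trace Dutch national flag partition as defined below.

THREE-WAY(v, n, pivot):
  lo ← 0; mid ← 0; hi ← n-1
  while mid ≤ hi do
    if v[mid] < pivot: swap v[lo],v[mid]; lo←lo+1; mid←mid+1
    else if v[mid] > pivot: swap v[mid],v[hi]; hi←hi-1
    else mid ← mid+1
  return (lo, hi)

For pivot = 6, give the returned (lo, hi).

(5, 8)

pivot = 6; lo=0, mid=0, hi=8
v[mid]=3<6: swap v[0],v[0]; lo=1,mid=1 → [3,6,4,4,4,6,3,6,6]
v[mid]=6=6: mid=2
v[mid]=4<6: swap v[1],v[2]; lo=2,mid=3 → [3,4,6,4,4,6,3,6,6]
v[mid]=4<6: swap v[2],v[3]; lo=3,mid=4 → [3,4,4,6,4,6,3,6,6]
v[mid]=4<6: swap v[3],v[4]; lo=4,mid=5 → [3,4,4,4,6,6,3,6,6]
v[mid]=6=6: mid=6
v[mid]=3<6: swap v[4],v[6]; lo=5,mid=7 → [3,4,4,4,3,6,6,6,6]
v[mid]=6=6: mid=8
v[mid]=6=6: mid=9
end: lo=5, hi=8; v = [3,4,4,4,3,6,6,6,6]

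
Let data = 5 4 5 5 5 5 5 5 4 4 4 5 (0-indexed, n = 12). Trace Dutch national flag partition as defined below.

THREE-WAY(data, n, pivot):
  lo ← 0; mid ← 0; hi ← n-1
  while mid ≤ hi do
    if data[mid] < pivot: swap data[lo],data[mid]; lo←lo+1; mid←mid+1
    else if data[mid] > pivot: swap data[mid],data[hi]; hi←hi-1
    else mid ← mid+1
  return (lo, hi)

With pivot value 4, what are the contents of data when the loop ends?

lo=0 mid=0 hi=11
5>4: swap(0,11), hi=10 ⇒ 5 4 5 5 5 5 5 5 4 4 4 5
5>4: swap(0,10), hi=9 ⇒ 4 4 5 5 5 5 5 5 4 4 5 5
4=4: mid=1
4=4: mid=2
5>4: swap(2,9), hi=8 ⇒ 4 4 4 5 5 5 5 5 4 5 5 5
4=4: mid=3
5>4: swap(3,8), hi=7 ⇒ 4 4 4 4 5 5 5 5 5 5 5 5
4=4: mid=4
5>4: swap(4,7), hi=6 ⇒ 4 4 4 4 5 5 5 5 5 5 5 5
5>4: swap(4,6), hi=5 ⇒ 4 4 4 4 5 5 5 5 5 5 5 5
5>4: swap(4,5), hi=4 ⇒ 4 4 4 4 5 5 5 5 5 5 5 5
5>4: swap(4,4), hi=3 ⇒ 4 4 4 4 5 5 5 5 5 5 5 5
done. lo=0 hi=3; data=4 4 4 4 5 5 5 5 5 5 5 5

4 4 4 4 5 5 5 5 5 5 5 5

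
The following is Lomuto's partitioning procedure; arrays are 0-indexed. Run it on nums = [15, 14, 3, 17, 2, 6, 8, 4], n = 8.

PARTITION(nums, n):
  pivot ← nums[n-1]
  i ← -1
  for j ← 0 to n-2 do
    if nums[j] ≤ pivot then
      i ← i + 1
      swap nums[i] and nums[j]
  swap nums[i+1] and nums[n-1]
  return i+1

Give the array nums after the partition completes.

pivot=4, i=-1
j=0: 15>4, skip
j=1: 14>4, skip
j=2: 3≤4, i=0, swap(0,2) ⇒ [3, 14, 15, 17, 2, 6, 8, 4]
j=3: 17>4, skip
j=4: 2≤4, i=1, swap(1,4) ⇒ [3, 2, 15, 17, 14, 6, 8, 4]
j=5: 6>4, skip
j=6: 8>4, skip
swap(2,7) ⇒ [3, 2, 4, 17, 14, 6, 8, 15]; return 2

[3, 2, 4, 17, 14, 6, 8, 15]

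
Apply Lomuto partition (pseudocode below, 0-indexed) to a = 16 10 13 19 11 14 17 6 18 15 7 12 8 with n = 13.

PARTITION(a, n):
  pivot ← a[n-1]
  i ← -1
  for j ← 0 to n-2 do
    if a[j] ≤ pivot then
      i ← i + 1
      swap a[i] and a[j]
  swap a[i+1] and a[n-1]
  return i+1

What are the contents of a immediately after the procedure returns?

6 7 8 19 11 14 17 16 18 15 10 12 13

pivot = a[12] = 8; i = -1
j=0: a[0]=16 > 8 → no swap
j=1: a[1]=10 > 8 → no swap
j=2: a[2]=13 > 8 → no swap
j=3: a[3]=19 > 8 → no swap
j=4: a[4]=11 > 8 → no swap
j=5: a[5]=14 > 8 → no swap
j=6: a[6]=17 > 8 → no swap
j=7: a[7]=6 ≤ 8 → i=0, swap a[0],a[7] → 6 10 13 19 11 14 17 16 18 15 7 12 8
j=8: a[8]=18 > 8 → no swap
j=9: a[9]=15 > 8 → no swap
j=10: a[10]=7 ≤ 8 → i=1, swap a[1],a[10] → 6 7 13 19 11 14 17 16 18 15 10 12 8
j=11: a[11]=12 > 8 → no swap
final swap a[2],a[12] → 6 7 8 19 11 14 17 16 18 15 10 12 13; return 2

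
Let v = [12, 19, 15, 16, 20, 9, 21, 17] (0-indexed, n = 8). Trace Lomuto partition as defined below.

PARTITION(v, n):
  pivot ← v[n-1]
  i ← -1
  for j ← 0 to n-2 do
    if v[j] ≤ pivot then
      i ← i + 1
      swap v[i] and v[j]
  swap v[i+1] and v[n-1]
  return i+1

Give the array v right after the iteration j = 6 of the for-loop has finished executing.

pivot=17, i=-1
j=0: 12≤17, i=0, swap(0,0) ⇒ [12, 19, 15, 16, 20, 9, 21, 17]
j=1: 19>17, skip
j=2: 15≤17, i=1, swap(1,2) ⇒ [12, 15, 19, 16, 20, 9, 21, 17]
j=3: 16≤17, i=2, swap(2,3) ⇒ [12, 15, 16, 19, 20, 9, 21, 17]
j=4: 20>17, skip
j=5: 9≤17, i=3, swap(3,5) ⇒ [12, 15, 16, 9, 20, 19, 21, 17]
j=6: 21>17, skip
(after j=6) v = [12, 15, 16, 9, 20, 19, 21, 17]

[12, 15, 16, 9, 20, 19, 21, 17]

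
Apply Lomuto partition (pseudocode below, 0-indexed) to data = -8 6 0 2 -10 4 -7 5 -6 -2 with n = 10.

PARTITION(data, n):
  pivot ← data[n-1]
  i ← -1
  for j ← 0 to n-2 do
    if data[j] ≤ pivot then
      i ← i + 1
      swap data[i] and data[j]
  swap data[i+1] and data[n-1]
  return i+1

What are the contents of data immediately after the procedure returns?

-8 -10 -7 -6 -2 4 0 5 2 6

pivot=-2, i=-1
j=0: -8≤-2, i=0, swap(0,0) ⇒ -8 6 0 2 -10 4 -7 5 -6 -2
j=1: 6>-2, skip
j=2: 0>-2, skip
j=3: 2>-2, skip
j=4: -10≤-2, i=1, swap(1,4) ⇒ -8 -10 0 2 6 4 -7 5 -6 -2
j=5: 4>-2, skip
j=6: -7≤-2, i=2, swap(2,6) ⇒ -8 -10 -7 2 6 4 0 5 -6 -2
j=7: 5>-2, skip
j=8: -6≤-2, i=3, swap(3,8) ⇒ -8 -10 -7 -6 6 4 0 5 2 -2
swap(4,9) ⇒ -8 -10 -7 -6 -2 4 0 5 2 6; return 4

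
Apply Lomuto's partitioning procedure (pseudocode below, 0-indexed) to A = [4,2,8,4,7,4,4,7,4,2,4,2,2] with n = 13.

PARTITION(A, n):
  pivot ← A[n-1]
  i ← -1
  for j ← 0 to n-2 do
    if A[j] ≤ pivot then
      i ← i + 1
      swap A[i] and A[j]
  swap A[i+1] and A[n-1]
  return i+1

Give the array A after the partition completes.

[2,2,2,2,7,4,4,7,4,4,4,8,4]

pivot = A[12] = 2; i = -1
j=0: A[0]=4 > 2 → no swap
j=1: A[1]=2 ≤ 2 → i=0, swap A[0],A[1] → [2,4,8,4,7,4,4,7,4,2,4,2,2]
j=2: A[2]=8 > 2 → no swap
j=3: A[3]=4 > 2 → no swap
j=4: A[4]=7 > 2 → no swap
j=5: A[5]=4 > 2 → no swap
j=6: A[6]=4 > 2 → no swap
j=7: A[7]=7 > 2 → no swap
j=8: A[8]=4 > 2 → no swap
j=9: A[9]=2 ≤ 2 → i=1, swap A[1],A[9] → [2,2,8,4,7,4,4,7,4,4,4,2,2]
j=10: A[10]=4 > 2 → no swap
j=11: A[11]=2 ≤ 2 → i=2, swap A[2],A[11] → [2,2,2,4,7,4,4,7,4,4,4,8,2]
final swap A[3],A[12] → [2,2,2,2,7,4,4,7,4,4,4,8,4]; return 3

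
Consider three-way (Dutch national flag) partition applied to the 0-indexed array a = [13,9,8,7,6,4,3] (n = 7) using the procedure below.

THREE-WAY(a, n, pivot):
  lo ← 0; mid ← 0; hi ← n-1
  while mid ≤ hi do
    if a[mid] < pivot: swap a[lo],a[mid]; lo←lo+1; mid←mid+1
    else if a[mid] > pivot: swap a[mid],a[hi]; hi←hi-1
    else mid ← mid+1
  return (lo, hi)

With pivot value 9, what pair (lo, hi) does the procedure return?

(5, 5)

pivot = 9; lo=0, mid=0, hi=6
a[mid]=13>9: swap a[0],a[6]; hi=5 → [3,9,8,7,6,4,13]
a[mid]=3<9: swap a[0],a[0]; lo=1,mid=1 → [3,9,8,7,6,4,13]
a[mid]=9=9: mid=2
a[mid]=8<9: swap a[1],a[2]; lo=2,mid=3 → [3,8,9,7,6,4,13]
a[mid]=7<9: swap a[2],a[3]; lo=3,mid=4 → [3,8,7,9,6,4,13]
a[mid]=6<9: swap a[3],a[4]; lo=4,mid=5 → [3,8,7,6,9,4,13]
a[mid]=4<9: swap a[4],a[5]; lo=5,mid=6 → [3,8,7,6,4,9,13]
end: lo=5, hi=5; a = [3,8,7,6,4,9,13]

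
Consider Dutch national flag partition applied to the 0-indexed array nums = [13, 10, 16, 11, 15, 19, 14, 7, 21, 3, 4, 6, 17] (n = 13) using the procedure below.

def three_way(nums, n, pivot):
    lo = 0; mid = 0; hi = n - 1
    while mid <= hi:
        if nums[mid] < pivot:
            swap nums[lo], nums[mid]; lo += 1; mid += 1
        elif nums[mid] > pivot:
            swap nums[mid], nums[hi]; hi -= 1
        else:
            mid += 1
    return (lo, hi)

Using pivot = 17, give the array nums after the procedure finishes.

pivot = 17; lo=0, mid=0, hi=12
nums[mid]=13<17: swap nums[0],nums[0]; lo=1,mid=1 → [13, 10, 16, 11, 15, 19, 14, 7, 21, 3, 4, 6, 17]
nums[mid]=10<17: swap nums[1],nums[1]; lo=2,mid=2 → [13, 10, 16, 11, 15, 19, 14, 7, 21, 3, 4, 6, 17]
nums[mid]=16<17: swap nums[2],nums[2]; lo=3,mid=3 → [13, 10, 16, 11, 15, 19, 14, 7, 21, 3, 4, 6, 17]
nums[mid]=11<17: swap nums[3],nums[3]; lo=4,mid=4 → [13, 10, 16, 11, 15, 19, 14, 7, 21, 3, 4, 6, 17]
nums[mid]=15<17: swap nums[4],nums[4]; lo=5,mid=5 → [13, 10, 16, 11, 15, 19, 14, 7, 21, 3, 4, 6, 17]
nums[mid]=19>17: swap nums[5],nums[12]; hi=11 → [13, 10, 16, 11, 15, 17, 14, 7, 21, 3, 4, 6, 19]
nums[mid]=17=17: mid=6
nums[mid]=14<17: swap nums[5],nums[6]; lo=6,mid=7 → [13, 10, 16, 11, 15, 14, 17, 7, 21, 3, 4, 6, 19]
nums[mid]=7<17: swap nums[6],nums[7]; lo=7,mid=8 → [13, 10, 16, 11, 15, 14, 7, 17, 21, 3, 4, 6, 19]
nums[mid]=21>17: swap nums[8],nums[11]; hi=10 → [13, 10, 16, 11, 15, 14, 7, 17, 6, 3, 4, 21, 19]
nums[mid]=6<17: swap nums[7],nums[8]; lo=8,mid=9 → [13, 10, 16, 11, 15, 14, 7, 6, 17, 3, 4, 21, 19]
nums[mid]=3<17: swap nums[8],nums[9]; lo=9,mid=10 → [13, 10, 16, 11, 15, 14, 7, 6, 3, 17, 4, 21, 19]
nums[mid]=4<17: swap nums[9],nums[10]; lo=10,mid=11 → [13, 10, 16, 11, 15, 14, 7, 6, 3, 4, 17, 21, 19]
end: lo=10, hi=10; nums = [13, 10, 16, 11, 15, 14, 7, 6, 3, 4, 17, 21, 19]

[13, 10, 16, 11, 15, 14, 7, 6, 3, 4, 17, 21, 19]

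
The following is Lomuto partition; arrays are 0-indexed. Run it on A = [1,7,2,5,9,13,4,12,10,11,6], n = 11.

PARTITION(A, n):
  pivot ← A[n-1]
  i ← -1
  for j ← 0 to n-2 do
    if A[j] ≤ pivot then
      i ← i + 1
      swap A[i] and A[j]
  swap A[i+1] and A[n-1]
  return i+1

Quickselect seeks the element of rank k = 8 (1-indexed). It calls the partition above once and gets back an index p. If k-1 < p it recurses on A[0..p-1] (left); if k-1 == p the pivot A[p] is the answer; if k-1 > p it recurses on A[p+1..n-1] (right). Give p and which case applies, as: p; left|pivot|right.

4; right

pivot = A[10] = 6; i = -1
j=0: A[0]=1 ≤ 6 → i=0, swap A[0],A[0] (no change) → [1,7,2,5,9,13,4,12,10,11,6]
j=1: A[1]=7 > 6 → no swap
j=2: A[2]=2 ≤ 6 → i=1, swap A[1],A[2] → [1,2,7,5,9,13,4,12,10,11,6]
j=3: A[3]=5 ≤ 6 → i=2, swap A[2],A[3] → [1,2,5,7,9,13,4,12,10,11,6]
j=4: A[4]=9 > 6 → no swap
j=5: A[5]=13 > 6 → no swap
j=6: A[6]=4 ≤ 6 → i=3, swap A[3],A[6] → [1,2,5,4,9,13,7,12,10,11,6]
j=7: A[7]=12 > 6 → no swap
j=8: A[8]=10 > 6 → no swap
j=9: A[9]=11 > 6 → no swap
final swap A[4],A[10] → [1,2,5,4,6,13,7,12,10,11,9]; return 4
p = 4; k-1 = 7 > 4 ⇒ right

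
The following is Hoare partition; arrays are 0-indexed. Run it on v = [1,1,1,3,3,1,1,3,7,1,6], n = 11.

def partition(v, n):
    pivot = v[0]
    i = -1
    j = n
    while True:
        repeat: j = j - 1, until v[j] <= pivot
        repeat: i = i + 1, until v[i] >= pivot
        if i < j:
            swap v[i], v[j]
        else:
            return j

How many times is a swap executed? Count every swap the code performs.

pivot = v[0] = 1; i = -1, j = 11
j→9 (v[9]=1≤1), i→0 (v[0]=1≥1); i<j, swap → [1,1,1,3,3,1,1,3,7,1,6]
j→6 (v[6]=1≤1), i→1 (v[1]=1≥1); i<j, swap → [1,1,1,3,3,1,1,3,7,1,6]
j→5 (v[5]=1≤1), i→2 (v[2]=1≥1); i<j, swap → [1,1,1,3,3,1,1,3,7,1,6]
j→2, i→3; i≥j, return j=2. v = [1,1,1,3,3,1,1,3,7,1,6]

3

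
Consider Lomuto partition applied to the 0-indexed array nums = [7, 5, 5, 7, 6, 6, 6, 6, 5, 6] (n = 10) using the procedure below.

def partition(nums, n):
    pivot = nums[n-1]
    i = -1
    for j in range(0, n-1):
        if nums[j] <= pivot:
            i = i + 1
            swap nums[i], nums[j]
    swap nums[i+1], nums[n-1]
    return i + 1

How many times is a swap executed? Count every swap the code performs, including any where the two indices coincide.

pivot = nums[9] = 6; i = -1
j=0: nums[0]=7 > 6 → no swap
j=1: nums[1]=5 ≤ 6 → i=0, swap nums[0],nums[1] → [5, 7, 5, 7, 6, 6, 6, 6, 5, 6]
j=2: nums[2]=5 ≤ 6 → i=1, swap nums[1],nums[2] → [5, 5, 7, 7, 6, 6, 6, 6, 5, 6]
j=3: nums[3]=7 > 6 → no swap
j=4: nums[4]=6 ≤ 6 → i=2, swap nums[2],nums[4] → [5, 5, 6, 7, 7, 6, 6, 6, 5, 6]
j=5: nums[5]=6 ≤ 6 → i=3, swap nums[3],nums[5] → [5, 5, 6, 6, 7, 7, 6, 6, 5, 6]
j=6: nums[6]=6 ≤ 6 → i=4, swap nums[4],nums[6] → [5, 5, 6, 6, 6, 7, 7, 6, 5, 6]
j=7: nums[7]=6 ≤ 6 → i=5, swap nums[5],nums[7] → [5, 5, 6, 6, 6, 6, 7, 7, 5, 6]
j=8: nums[8]=5 ≤ 6 → i=6, swap nums[6],nums[8] → [5, 5, 6, 6, 6, 6, 5, 7, 7, 6]
final swap nums[7],nums[9] → [5, 5, 6, 6, 6, 6, 5, 6, 7, 7]; return 7

8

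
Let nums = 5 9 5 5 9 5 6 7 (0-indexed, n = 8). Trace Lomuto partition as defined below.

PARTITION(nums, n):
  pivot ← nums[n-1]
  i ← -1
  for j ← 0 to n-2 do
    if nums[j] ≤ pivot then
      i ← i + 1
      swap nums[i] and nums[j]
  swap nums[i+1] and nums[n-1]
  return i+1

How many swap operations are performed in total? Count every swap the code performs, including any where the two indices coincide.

pivot=7, i=-1
j=0: 5≤7, i=0, swap(0,0) ⇒ 5 9 5 5 9 5 6 7
j=1: 9>7, skip
j=2: 5≤7, i=1, swap(1,2) ⇒ 5 5 9 5 9 5 6 7
j=3: 5≤7, i=2, swap(2,3) ⇒ 5 5 5 9 9 5 6 7
j=4: 9>7, skip
j=5: 5≤7, i=3, swap(3,5) ⇒ 5 5 5 5 9 9 6 7
j=6: 6≤7, i=4, swap(4,6) ⇒ 5 5 5 5 6 9 9 7
swap(5,7) ⇒ 5 5 5 5 6 7 9 9; return 5

6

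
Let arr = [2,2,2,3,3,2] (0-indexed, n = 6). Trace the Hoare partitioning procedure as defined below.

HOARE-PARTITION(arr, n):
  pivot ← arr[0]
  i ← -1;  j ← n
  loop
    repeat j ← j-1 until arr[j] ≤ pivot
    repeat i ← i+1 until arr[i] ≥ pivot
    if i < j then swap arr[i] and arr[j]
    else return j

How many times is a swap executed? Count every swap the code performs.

2

pivot=2
j stops at 5 (2), i stops at 0 (2); swap ⇒ [2,2,2,3,3,2]
j stops at 2 (2), i stops at 1 (2); swap ⇒ [2,2,2,3,3,2]
j stops at 1, i stops at 2; i≥j ⇒ return 1. arr=[2,2,2,3,3,2]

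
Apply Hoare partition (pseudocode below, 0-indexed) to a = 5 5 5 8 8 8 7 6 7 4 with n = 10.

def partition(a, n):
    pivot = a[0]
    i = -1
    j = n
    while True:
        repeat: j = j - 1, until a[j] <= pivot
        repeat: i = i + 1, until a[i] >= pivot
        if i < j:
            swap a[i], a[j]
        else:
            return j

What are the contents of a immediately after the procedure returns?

pivot = a[0] = 5; i = -1, j = 10
j→9 (a[9]=4≤5), i→0 (a[0]=5≥5); i<j, swap → 4 5 5 8 8 8 7 6 7 5
j→2 (a[2]=5≤5), i→1 (a[1]=5≥5); i<j, swap → 4 5 5 8 8 8 7 6 7 5
j→1, i→2; i≥j, return j=1. a = 4 5 5 8 8 8 7 6 7 5

4 5 5 8 8 8 7 6 7 5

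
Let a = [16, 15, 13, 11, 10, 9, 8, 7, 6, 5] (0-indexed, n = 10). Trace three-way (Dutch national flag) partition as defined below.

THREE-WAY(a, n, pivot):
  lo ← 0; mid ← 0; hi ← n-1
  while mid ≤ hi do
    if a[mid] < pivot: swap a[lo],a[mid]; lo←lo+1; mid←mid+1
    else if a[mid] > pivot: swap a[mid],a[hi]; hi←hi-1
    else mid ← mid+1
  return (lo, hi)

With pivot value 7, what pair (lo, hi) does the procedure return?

pivot = 7; lo=0, mid=0, hi=9
a[mid]=16>7: swap a[0],a[9]; hi=8 → [5, 15, 13, 11, 10, 9, 8, 7, 6, 16]
a[mid]=5<7: swap a[0],a[0]; lo=1,mid=1 → [5, 15, 13, 11, 10, 9, 8, 7, 6, 16]
a[mid]=15>7: swap a[1],a[8]; hi=7 → [5, 6, 13, 11, 10, 9, 8, 7, 15, 16]
a[mid]=6<7: swap a[1],a[1]; lo=2,mid=2 → [5, 6, 13, 11, 10, 9, 8, 7, 15, 16]
a[mid]=13>7: swap a[2],a[7]; hi=6 → [5, 6, 7, 11, 10, 9, 8, 13, 15, 16]
a[mid]=7=7: mid=3
a[mid]=11>7: swap a[3],a[6]; hi=5 → [5, 6, 7, 8, 10, 9, 11, 13, 15, 16]
a[mid]=8>7: swap a[3],a[5]; hi=4 → [5, 6, 7, 9, 10, 8, 11, 13, 15, 16]
a[mid]=9>7: swap a[3],a[4]; hi=3 → [5, 6, 7, 10, 9, 8, 11, 13, 15, 16]
a[mid]=10>7: swap a[3],a[3]; hi=2 → [5, 6, 7, 10, 9, 8, 11, 13, 15, 16]
end: lo=2, hi=2; a = [5, 6, 7, 10, 9, 8, 11, 13, 15, 16]

(2, 2)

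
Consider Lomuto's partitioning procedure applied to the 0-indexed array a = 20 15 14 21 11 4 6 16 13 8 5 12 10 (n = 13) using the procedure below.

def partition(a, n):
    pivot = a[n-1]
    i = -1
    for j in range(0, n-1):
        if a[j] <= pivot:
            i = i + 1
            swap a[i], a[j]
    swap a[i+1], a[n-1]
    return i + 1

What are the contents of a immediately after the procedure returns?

pivot=10, i=-1
j=0: 20>10, skip
j=1: 15>10, skip
j=2: 14>10, skip
j=3: 21>10, skip
j=4: 11>10, skip
j=5: 4≤10, i=0, swap(0,5) ⇒ 4 15 14 21 11 20 6 16 13 8 5 12 10
j=6: 6≤10, i=1, swap(1,6) ⇒ 4 6 14 21 11 20 15 16 13 8 5 12 10
j=7: 16>10, skip
j=8: 13>10, skip
j=9: 8≤10, i=2, swap(2,9) ⇒ 4 6 8 21 11 20 15 16 13 14 5 12 10
j=10: 5≤10, i=3, swap(3,10) ⇒ 4 6 8 5 11 20 15 16 13 14 21 12 10
j=11: 12>10, skip
swap(4,12) ⇒ 4 6 8 5 10 20 15 16 13 14 21 12 11; return 4

4 6 8 5 10 20 15 16 13 14 21 12 11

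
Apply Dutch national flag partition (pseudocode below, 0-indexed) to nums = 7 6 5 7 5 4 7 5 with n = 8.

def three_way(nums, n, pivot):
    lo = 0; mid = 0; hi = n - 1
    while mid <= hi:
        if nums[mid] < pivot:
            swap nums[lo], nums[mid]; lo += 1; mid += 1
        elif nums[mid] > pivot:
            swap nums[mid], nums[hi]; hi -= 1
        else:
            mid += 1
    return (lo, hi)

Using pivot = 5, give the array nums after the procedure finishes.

4 5 5 5 7 7 6 7

pivot = 5; lo=0, mid=0, hi=7
nums[mid]=7>5: swap nums[0],nums[7]; hi=6 → 5 6 5 7 5 4 7 7
nums[mid]=5=5: mid=1
nums[mid]=6>5: swap nums[1],nums[6]; hi=5 → 5 7 5 7 5 4 6 7
nums[mid]=7>5: swap nums[1],nums[5]; hi=4 → 5 4 5 7 5 7 6 7
nums[mid]=4<5: swap nums[0],nums[1]; lo=1,mid=2 → 4 5 5 7 5 7 6 7
nums[mid]=5=5: mid=3
nums[mid]=7>5: swap nums[3],nums[4]; hi=3 → 4 5 5 5 7 7 6 7
nums[mid]=5=5: mid=4
end: lo=1, hi=3; nums = 4 5 5 5 7 7 6 7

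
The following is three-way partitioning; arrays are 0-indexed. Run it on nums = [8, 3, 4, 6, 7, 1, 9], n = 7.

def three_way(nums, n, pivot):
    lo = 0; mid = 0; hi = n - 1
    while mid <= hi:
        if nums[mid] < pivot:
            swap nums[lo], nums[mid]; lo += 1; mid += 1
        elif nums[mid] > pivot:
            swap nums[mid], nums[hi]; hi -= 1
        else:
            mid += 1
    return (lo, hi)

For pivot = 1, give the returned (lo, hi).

pivot = 1; lo=0, mid=0, hi=6
nums[mid]=8>1: swap nums[0],nums[6]; hi=5 → [9, 3, 4, 6, 7, 1, 8]
nums[mid]=9>1: swap nums[0],nums[5]; hi=4 → [1, 3, 4, 6, 7, 9, 8]
nums[mid]=1=1: mid=1
nums[mid]=3>1: swap nums[1],nums[4]; hi=3 → [1, 7, 4, 6, 3, 9, 8]
nums[mid]=7>1: swap nums[1],nums[3]; hi=2 → [1, 6, 4, 7, 3, 9, 8]
nums[mid]=6>1: swap nums[1],nums[2]; hi=1 → [1, 4, 6, 7, 3, 9, 8]
nums[mid]=4>1: swap nums[1],nums[1]; hi=0 → [1, 4, 6, 7, 3, 9, 8]
end: lo=0, hi=0; nums = [1, 4, 6, 7, 3, 9, 8]

(0, 0)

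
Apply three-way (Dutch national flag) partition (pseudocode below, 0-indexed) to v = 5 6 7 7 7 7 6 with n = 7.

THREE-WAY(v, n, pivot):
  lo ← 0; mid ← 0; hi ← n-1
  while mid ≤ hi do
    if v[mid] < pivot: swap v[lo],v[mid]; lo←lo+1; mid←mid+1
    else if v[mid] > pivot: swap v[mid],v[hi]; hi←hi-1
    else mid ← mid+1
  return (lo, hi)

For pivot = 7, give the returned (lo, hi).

lo=0 mid=0 hi=6
5<7: swap(0,0), lo=1 mid=1 ⇒ 5 6 7 7 7 7 6
6<7: swap(1,1), lo=2 mid=2 ⇒ 5 6 7 7 7 7 6
7=7: mid=3
7=7: mid=4
7=7: mid=5
7=7: mid=6
6<7: swap(2,6), lo=3 mid=7 ⇒ 5 6 6 7 7 7 7
done. lo=3 hi=6; v=5 6 6 7 7 7 7

(3, 6)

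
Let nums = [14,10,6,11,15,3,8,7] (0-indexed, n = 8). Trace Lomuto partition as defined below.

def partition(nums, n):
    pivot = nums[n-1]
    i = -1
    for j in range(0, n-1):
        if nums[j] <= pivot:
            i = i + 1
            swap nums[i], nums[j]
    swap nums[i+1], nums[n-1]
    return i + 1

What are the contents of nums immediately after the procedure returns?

pivot = nums[7] = 7; i = -1
j=0: nums[0]=14 > 7 → no swap
j=1: nums[1]=10 > 7 → no swap
j=2: nums[2]=6 ≤ 7 → i=0, swap nums[0],nums[2] → [6,10,14,11,15,3,8,7]
j=3: nums[3]=11 > 7 → no swap
j=4: nums[4]=15 > 7 → no swap
j=5: nums[5]=3 ≤ 7 → i=1, swap nums[1],nums[5] → [6,3,14,11,15,10,8,7]
j=6: nums[6]=8 > 7 → no swap
final swap nums[2],nums[7] → [6,3,7,11,15,10,8,14]; return 2

[6,3,7,11,15,10,8,14]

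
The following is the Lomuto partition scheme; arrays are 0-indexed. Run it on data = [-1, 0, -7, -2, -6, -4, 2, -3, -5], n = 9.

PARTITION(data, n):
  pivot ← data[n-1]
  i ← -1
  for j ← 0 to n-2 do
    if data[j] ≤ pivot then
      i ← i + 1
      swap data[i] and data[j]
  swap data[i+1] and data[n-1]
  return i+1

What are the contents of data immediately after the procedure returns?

[-7, -6, -5, -2, 0, -4, 2, -3, -1]

pivot = data[8] = -5; i = -1
j=0: data[0]=-1 > -5 → no swap
j=1: data[1]=0 > -5 → no swap
j=2: data[2]=-7 ≤ -5 → i=0, swap data[0],data[2] → [-7, 0, -1, -2, -6, -4, 2, -3, -5]
j=3: data[3]=-2 > -5 → no swap
j=4: data[4]=-6 ≤ -5 → i=1, swap data[1],data[4] → [-7, -6, -1, -2, 0, -4, 2, -3, -5]
j=5: data[5]=-4 > -5 → no swap
j=6: data[6]=2 > -5 → no swap
j=7: data[7]=-3 > -5 → no swap
final swap data[2],data[8] → [-7, -6, -5, -2, 0, -4, 2, -3, -1]; return 2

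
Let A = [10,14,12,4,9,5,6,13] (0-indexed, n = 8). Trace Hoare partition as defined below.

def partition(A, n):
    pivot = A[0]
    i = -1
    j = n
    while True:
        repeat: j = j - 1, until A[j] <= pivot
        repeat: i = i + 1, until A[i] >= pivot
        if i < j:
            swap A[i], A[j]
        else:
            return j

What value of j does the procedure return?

3

pivot=10
j stops at 6 (6), i stops at 0 (10); swap ⇒ [6,14,12,4,9,5,10,13]
j stops at 5 (5), i stops at 1 (14); swap ⇒ [6,5,12,4,9,14,10,13]
j stops at 4 (9), i stops at 2 (12); swap ⇒ [6,5,9,4,12,14,10,13]
j stops at 3, i stops at 4; i≥j ⇒ return 3. A=[6,5,9,4,12,14,10,13]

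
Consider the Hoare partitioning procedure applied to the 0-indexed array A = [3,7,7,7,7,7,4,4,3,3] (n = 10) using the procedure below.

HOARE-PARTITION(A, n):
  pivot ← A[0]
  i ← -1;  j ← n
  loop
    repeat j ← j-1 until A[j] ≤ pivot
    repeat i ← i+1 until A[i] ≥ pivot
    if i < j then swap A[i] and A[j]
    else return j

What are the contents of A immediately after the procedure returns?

pivot = A[0] = 3; i = -1, j = 10
j→9 (A[9]=3≤3), i→0 (A[0]=3≥3); i<j, swap → [3,7,7,7,7,7,4,4,3,3]
j→8 (A[8]=3≤3), i→1 (A[1]=7≥3); i<j, swap → [3,3,7,7,7,7,4,4,7,3]
j→1, i→2; i≥j, return j=1. A = [3,3,7,7,7,7,4,4,7,3]

[3,3,7,7,7,7,4,4,7,3]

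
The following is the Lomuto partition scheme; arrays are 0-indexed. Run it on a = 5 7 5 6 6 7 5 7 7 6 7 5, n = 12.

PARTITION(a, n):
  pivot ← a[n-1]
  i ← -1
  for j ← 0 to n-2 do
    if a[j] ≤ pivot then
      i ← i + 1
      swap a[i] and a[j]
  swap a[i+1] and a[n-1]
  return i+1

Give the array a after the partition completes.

pivot=5, i=-1
j=0: 5≤5, i=0, swap(0,0) ⇒ 5 7 5 6 6 7 5 7 7 6 7 5
j=1: 7>5, skip
j=2: 5≤5, i=1, swap(1,2) ⇒ 5 5 7 6 6 7 5 7 7 6 7 5
j=3: 6>5, skip
j=4: 6>5, skip
j=5: 7>5, skip
j=6: 5≤5, i=2, swap(2,6) ⇒ 5 5 5 6 6 7 7 7 7 6 7 5
j=7: 7>5, skip
j=8: 7>5, skip
j=9: 6>5, skip
j=10: 7>5, skip
swap(3,11) ⇒ 5 5 5 5 6 7 7 7 7 6 7 6; return 3

5 5 5 5 6 7 7 7 7 6 7 6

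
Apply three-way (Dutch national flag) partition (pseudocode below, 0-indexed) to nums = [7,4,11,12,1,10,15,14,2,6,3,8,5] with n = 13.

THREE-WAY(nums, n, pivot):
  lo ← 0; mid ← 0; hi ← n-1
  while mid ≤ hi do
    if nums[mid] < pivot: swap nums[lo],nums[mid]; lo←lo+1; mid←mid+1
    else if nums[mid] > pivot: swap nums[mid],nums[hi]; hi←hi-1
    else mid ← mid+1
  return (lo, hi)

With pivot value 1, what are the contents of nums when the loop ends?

lo=0 mid=0 hi=12
7>1: swap(0,12), hi=11 ⇒ [5,4,11,12,1,10,15,14,2,6,3,8,7]
5>1: swap(0,11), hi=10 ⇒ [8,4,11,12,1,10,15,14,2,6,3,5,7]
8>1: swap(0,10), hi=9 ⇒ [3,4,11,12,1,10,15,14,2,6,8,5,7]
3>1: swap(0,9), hi=8 ⇒ [6,4,11,12,1,10,15,14,2,3,8,5,7]
6>1: swap(0,8), hi=7 ⇒ [2,4,11,12,1,10,15,14,6,3,8,5,7]
2>1: swap(0,7), hi=6 ⇒ [14,4,11,12,1,10,15,2,6,3,8,5,7]
14>1: swap(0,6), hi=5 ⇒ [15,4,11,12,1,10,14,2,6,3,8,5,7]
15>1: swap(0,5), hi=4 ⇒ [10,4,11,12,1,15,14,2,6,3,8,5,7]
10>1: swap(0,4), hi=3 ⇒ [1,4,11,12,10,15,14,2,6,3,8,5,7]
1=1: mid=1
4>1: swap(1,3), hi=2 ⇒ [1,12,11,4,10,15,14,2,6,3,8,5,7]
12>1: swap(1,2), hi=1 ⇒ [1,11,12,4,10,15,14,2,6,3,8,5,7]
11>1: swap(1,1), hi=0 ⇒ [1,11,12,4,10,15,14,2,6,3,8,5,7]
done. lo=0 hi=0; nums=[1,11,12,4,10,15,14,2,6,3,8,5,7]

[1,11,12,4,10,15,14,2,6,3,8,5,7]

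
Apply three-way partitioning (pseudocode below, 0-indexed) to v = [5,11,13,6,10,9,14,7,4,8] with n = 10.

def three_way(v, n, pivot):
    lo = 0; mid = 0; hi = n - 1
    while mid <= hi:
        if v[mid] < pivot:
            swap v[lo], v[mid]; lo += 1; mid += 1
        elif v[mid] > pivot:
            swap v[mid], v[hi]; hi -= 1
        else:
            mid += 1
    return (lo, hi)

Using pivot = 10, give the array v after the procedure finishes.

[5,8,4,6,9,7,10,14,13,11]

lo=0 mid=0 hi=9
5<10: swap(0,0), lo=1 mid=1 ⇒ [5,11,13,6,10,9,14,7,4,8]
11>10: swap(1,9), hi=8 ⇒ [5,8,13,6,10,9,14,7,4,11]
8<10: swap(1,1), lo=2 mid=2 ⇒ [5,8,13,6,10,9,14,7,4,11]
13>10: swap(2,8), hi=7 ⇒ [5,8,4,6,10,9,14,7,13,11]
4<10: swap(2,2), lo=3 mid=3 ⇒ [5,8,4,6,10,9,14,7,13,11]
6<10: swap(3,3), lo=4 mid=4 ⇒ [5,8,4,6,10,9,14,7,13,11]
10=10: mid=5
9<10: swap(4,5), lo=5 mid=6 ⇒ [5,8,4,6,9,10,14,7,13,11]
14>10: swap(6,7), hi=6 ⇒ [5,8,4,6,9,10,7,14,13,11]
7<10: swap(5,6), lo=6 mid=7 ⇒ [5,8,4,6,9,7,10,14,13,11]
done. lo=6 hi=6; v=[5,8,4,6,9,7,10,14,13,11]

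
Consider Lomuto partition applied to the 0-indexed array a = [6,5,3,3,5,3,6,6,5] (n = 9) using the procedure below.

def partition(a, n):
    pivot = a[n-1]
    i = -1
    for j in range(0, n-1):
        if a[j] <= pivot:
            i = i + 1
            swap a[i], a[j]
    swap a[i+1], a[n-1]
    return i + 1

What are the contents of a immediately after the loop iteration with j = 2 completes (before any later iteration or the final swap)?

[5,3,6,3,5,3,6,6,5]

pivot=5, i=-1
j=0: 6>5, skip
j=1: 5≤5, i=0, swap(0,1) ⇒ [5,6,3,3,5,3,6,6,5]
j=2: 3≤5, i=1, swap(1,2) ⇒ [5,3,6,3,5,3,6,6,5]
(after j=2) a = [5,3,6,3,5,3,6,6,5]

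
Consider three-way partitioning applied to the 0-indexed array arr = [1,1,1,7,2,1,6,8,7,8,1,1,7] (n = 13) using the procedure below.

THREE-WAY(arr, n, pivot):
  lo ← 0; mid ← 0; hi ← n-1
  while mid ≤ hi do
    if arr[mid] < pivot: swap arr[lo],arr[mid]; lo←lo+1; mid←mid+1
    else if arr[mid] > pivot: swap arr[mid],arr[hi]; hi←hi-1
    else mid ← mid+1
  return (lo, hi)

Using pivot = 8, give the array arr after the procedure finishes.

lo=0 mid=0 hi=12
1<8: swap(0,0), lo=1 mid=1 ⇒ [1,1,1,7,2,1,6,8,7,8,1,1,7]
1<8: swap(1,1), lo=2 mid=2 ⇒ [1,1,1,7,2,1,6,8,7,8,1,1,7]
1<8: swap(2,2), lo=3 mid=3 ⇒ [1,1,1,7,2,1,6,8,7,8,1,1,7]
7<8: swap(3,3), lo=4 mid=4 ⇒ [1,1,1,7,2,1,6,8,7,8,1,1,7]
2<8: swap(4,4), lo=5 mid=5 ⇒ [1,1,1,7,2,1,6,8,7,8,1,1,7]
1<8: swap(5,5), lo=6 mid=6 ⇒ [1,1,1,7,2,1,6,8,7,8,1,1,7]
6<8: swap(6,6), lo=7 mid=7 ⇒ [1,1,1,7,2,1,6,8,7,8,1,1,7]
8=8: mid=8
7<8: swap(7,8), lo=8 mid=9 ⇒ [1,1,1,7,2,1,6,7,8,8,1,1,7]
8=8: mid=10
1<8: swap(8,10), lo=9 mid=11 ⇒ [1,1,1,7,2,1,6,7,1,8,8,1,7]
1<8: swap(9,11), lo=10 mid=12 ⇒ [1,1,1,7,2,1,6,7,1,1,8,8,7]
7<8: swap(10,12), lo=11 mid=13 ⇒ [1,1,1,7,2,1,6,7,1,1,7,8,8]
done. lo=11 hi=12; arr=[1,1,1,7,2,1,6,7,1,1,7,8,8]

[1,1,1,7,2,1,6,7,1,1,7,8,8]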